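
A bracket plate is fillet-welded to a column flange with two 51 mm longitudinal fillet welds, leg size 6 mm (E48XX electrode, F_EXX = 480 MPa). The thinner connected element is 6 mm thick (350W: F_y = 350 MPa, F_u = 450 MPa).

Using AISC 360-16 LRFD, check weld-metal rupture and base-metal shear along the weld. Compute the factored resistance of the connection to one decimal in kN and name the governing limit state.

93.5 kN (weld metal governs)

Weld metal: throat = 0.707×6 = 4.242 mm, L = 2×51 = 102 mm. φR_n = 0.75 × 0.6 × 480 × 4.242 × 102 = 93.5 kN.
Base metal shear (6 mm plate): yield φR_n = 1.0×0.6×350×6×102 = 128.5 kN; rupture φR_n = 0.75×0.6×450×6×102 = 123.9 kN; take 123.9 kN (rupture).
Governing: min(93.5, 123.9) = 93.5 kN → weld metal.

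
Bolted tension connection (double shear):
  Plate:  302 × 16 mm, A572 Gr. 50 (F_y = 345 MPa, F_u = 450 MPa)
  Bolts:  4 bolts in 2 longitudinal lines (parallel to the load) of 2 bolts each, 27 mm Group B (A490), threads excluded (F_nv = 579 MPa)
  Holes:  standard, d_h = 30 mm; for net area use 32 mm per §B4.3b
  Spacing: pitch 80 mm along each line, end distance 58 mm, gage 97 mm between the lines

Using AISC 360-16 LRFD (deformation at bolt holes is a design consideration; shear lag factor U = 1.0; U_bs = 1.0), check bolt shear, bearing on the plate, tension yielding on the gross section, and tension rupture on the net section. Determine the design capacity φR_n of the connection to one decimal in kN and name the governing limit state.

1205.3 kN (bearing governs)

Bolt shear: A_b = π(27)²/4 = 572.56 mm². φR_n = 0.75 × 579 × 572.56 × 4 × 2 = 1989.1 kN.
Bearing (16 mm plate, F_u = 450 MPa): end bolts L_c = 58 − 30/2 = 43, R_n = min(1.2×43×16×450, 2.4×27×16×450) = 371.52 kN/bolt; interior L_c = 80 − 30 = 50, R_n = 432 kN/bolt. φR_n = 0.75 × (2×371.52 + 2×432) = 1205.3 kN.
Tension yield (gross): A_g = 302×16 = 4832 mm². φR_n = 0.90 × 345 × 4832 = 1500.3 kN.
Tension rupture (net): A_n = (302 − 2×32)×16 = 3808 mm² (U = 1.0, A_e = A_n). φR_n = 0.75 × 450 × 3808 = 1285.2 kN.
Governing: min(1989.1, 1205.3, 1500.3, 1285.2) = 1205.3 kN → bearing.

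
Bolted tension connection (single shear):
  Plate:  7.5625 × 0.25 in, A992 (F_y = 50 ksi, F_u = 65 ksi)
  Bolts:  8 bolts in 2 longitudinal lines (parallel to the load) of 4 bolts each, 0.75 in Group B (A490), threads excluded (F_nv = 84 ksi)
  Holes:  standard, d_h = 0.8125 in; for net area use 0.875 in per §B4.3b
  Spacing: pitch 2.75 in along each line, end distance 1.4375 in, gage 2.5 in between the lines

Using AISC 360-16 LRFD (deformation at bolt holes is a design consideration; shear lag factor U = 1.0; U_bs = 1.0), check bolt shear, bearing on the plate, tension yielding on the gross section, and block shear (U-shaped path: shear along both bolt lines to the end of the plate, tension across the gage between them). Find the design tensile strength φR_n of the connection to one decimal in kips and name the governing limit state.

85.1 kips (gross-section yield governs)

Bolt shear: A_b = π(0.75)²/4 = 0.44179 in². φR_n = 0.75 × 84 × 0.44179 × 8 × 1 = 222.7 kips.
Bearing (0.25 in plate, F_u = 65 ksi): end bolts L_c = 1.4375 − 0.8125/2 = 1.03125, R_n = min(1.2×1.03125×0.25×65, 2.4×0.75×0.25×65) = 20.109 kips/bolt; interior L_c = 2.75 − 0.8125 = 1.9375, R_n = 29.25 kips/bolt. φR_n = 0.75 × (2×20.109 + 6×29.25) = 161.8 kips.
Tension yield (gross): A_g = 7.5625×0.25 = 1.8906 in². φR_n = 0.90 × 50 × 1.8906 = 85.1 kips.
Block shear: shear path 2×[1.4375+3×2.75] = 2×9.6875 in, A_gv = 4.8438, A_nv = 2×(9.6875 − 3.5×0.875)×0.25 = 3.3125 in²; tension across gage: (2.5 − 1×0.875)×0.25 = 0.40625 in². R_n = min(0.6×65×3.3125, 0.6×50×4.8438) + 1.0×65×0.40625 = min(129.19, 145.31) + 26.406 = 155.6 kips. φR_n = 0.75 × 155.6 = 116.7 kips.
Governing: min(222.7, 161.8, 85.1, 116.7) = 85.1 kips → gross-section yield.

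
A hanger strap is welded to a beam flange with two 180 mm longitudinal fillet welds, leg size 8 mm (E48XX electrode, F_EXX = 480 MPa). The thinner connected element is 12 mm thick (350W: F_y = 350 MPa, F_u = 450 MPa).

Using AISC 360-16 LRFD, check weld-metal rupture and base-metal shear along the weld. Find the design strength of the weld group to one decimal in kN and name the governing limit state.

Weld metal: throat = 0.707×8 = 5.656 mm, L = 2×180 = 360 mm. φR_n = 0.75 × 0.6 × 480 × 5.656 × 360 = 439.8 kN.
Base metal shear (12 mm plate): yield φR_n = 1.0×0.6×350×12×360 = 907.2 kN; rupture φR_n = 0.75×0.6×450×12×360 = 874.8 kN; take 874.8 kN (rupture).
Governing: min(439.8, 874.8) = 439.8 kN → weld metal.

439.8 kN (weld metal governs)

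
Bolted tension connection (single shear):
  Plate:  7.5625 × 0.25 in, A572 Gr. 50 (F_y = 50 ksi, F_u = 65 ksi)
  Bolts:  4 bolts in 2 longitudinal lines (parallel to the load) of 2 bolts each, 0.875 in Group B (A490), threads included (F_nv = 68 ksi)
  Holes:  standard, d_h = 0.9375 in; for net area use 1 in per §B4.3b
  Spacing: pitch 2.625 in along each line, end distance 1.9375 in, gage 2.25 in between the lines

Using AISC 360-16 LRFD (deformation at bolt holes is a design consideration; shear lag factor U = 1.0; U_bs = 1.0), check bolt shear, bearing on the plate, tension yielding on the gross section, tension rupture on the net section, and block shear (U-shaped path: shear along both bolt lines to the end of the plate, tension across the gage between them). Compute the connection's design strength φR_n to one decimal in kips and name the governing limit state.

Bolt shear: A_b = π(0.875)²/4 = 0.60132 in². φR_n = 0.75 × 68 × 0.60132 × 4 × 1 = 122.7 kips.
Bearing (0.25 in plate, F_u = 65 ksi): end bolts L_c = 1.9375 − 0.9375/2 = 1.46875, R_n = min(1.2×1.46875×0.25×65, 2.4×0.875×0.25×65) = 28.641 kips/bolt; interior L_c = 2.625 − 0.9375 = 1.6875, R_n = 32.906 kips/bolt. φR_n = 0.75 × (2×28.641 + 2×32.906) = 92.3 kips.
Tension yield (gross): A_g = 7.5625×0.25 = 1.8906 in². φR_n = 0.90 × 50 × 1.8906 = 85.1 kips.
Tension rupture (net): A_n = (7.5625 − 2×1)×0.25 = 1.3906 in² (U = 1.0, A_e = A_n). φR_n = 0.75 × 65 × 1.3906 = 67.8 kips.
Block shear: shear path 2×[1.9375+1×2.625] = 2×4.5625 in, A_gv = 2.2813, A_nv = 2×(4.5625 − 1.5×1)×0.25 = 1.5313 in²; tension across gage: (2.25 − 1×1)×0.25 = 0.3125 in². R_n = min(0.6×65×1.5313, 0.6×50×2.2813) + 1.0×65×0.3125 = min(59.721, 68.439) + 20.313 = 80.034 kips. φR_n = 0.75 × 80.034 = 60.0 kips.
Governing: min(122.7, 92.3, 85.1, 67.8, 60.0) = 60.0 kips → block shear.

60.0 kips (block shear governs)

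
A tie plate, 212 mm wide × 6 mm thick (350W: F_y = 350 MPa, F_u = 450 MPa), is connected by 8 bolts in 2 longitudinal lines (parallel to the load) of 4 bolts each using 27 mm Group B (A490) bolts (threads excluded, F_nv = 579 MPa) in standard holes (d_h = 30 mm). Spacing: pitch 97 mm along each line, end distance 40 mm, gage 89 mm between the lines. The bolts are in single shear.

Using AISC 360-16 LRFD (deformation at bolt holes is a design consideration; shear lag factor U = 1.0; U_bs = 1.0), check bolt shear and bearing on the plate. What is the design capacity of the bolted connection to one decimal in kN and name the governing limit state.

908.8 kN (bearing governs)

Bolt shear: A_b = π(27)²/4 = 572.56 mm². φR_n = 0.75 × 579 × 572.56 × 8 × 1 = 1989.1 kN.
Bearing (6 mm plate, F_u = 450 MPa): end bolts L_c = 40 − 30/2 = 25, R_n = min(1.2×25×6×450, 2.4×27×6×450) = 81 kN/bolt; interior L_c = 97 − 30 = 67, R_n = 174.96 kN/bolt. φR_n = 0.75 × (2×81 + 6×174.96) = 908.8 kN.
Governing: min(1989.1, 908.8) = 908.8 kN → bearing.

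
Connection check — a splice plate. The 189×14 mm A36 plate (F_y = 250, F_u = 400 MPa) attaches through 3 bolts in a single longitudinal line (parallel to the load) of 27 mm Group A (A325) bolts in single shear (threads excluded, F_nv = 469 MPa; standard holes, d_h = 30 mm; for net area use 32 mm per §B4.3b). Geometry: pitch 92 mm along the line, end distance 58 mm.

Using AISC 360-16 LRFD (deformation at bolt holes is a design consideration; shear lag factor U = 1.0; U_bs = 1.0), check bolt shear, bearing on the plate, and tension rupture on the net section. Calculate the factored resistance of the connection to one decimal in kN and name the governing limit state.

604.2 kN (bolt shear governs)

Bolt shear: A_b = π(27)²/4 = 572.56 mm². φR_n = 0.75 × 469 × 572.56 × 3 × 1 = 604.2 kN.
Bearing (14 mm plate, F_u = 400 MPa): end bolts L_c = 58 − 30/2 = 43, R_n = min(1.2×43×14×400, 2.4×27×14×400) = 288.96 kN/bolt; interior L_c = 92 − 30 = 62, R_n = 362.88 kN/bolt. φR_n = 0.75 × (1×288.96 + 2×362.88) = 761.0 kN.
Tension rupture (net): A_n = (189 − 1×32)×14 = 2198 mm² (U = 1.0, A_e = A_n). φR_n = 0.75 × 400 × 2198 = 659.4 kN.
Governing: min(604.2, 761.0, 659.4) = 604.2 kN → bolt shear.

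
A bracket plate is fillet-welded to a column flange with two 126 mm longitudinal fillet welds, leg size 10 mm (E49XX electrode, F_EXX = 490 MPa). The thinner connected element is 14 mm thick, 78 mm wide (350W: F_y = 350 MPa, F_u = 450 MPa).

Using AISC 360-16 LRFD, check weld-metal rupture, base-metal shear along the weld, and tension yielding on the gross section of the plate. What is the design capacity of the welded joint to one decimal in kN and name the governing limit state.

344.0 kN (gross-section yield governs)

Weld metal: throat = 0.707×10 = 7.07 mm, L = 2×126 = 252 mm. φR_n = 0.75 × 0.6 × 490 × 7.07 × 252 = 392.9 kN.
Base metal shear (14 mm plate): yield φR_n = 1.0×0.6×350×14×252 = 740.9 kN; rupture φR_n = 0.75×0.6×450×14×252 = 714.4 kN; take 714.4 kN (rupture).
Tension yield (gross): A_g = 78×14 = 1092 mm². φR_n = 0.90 × 350 × 1092 = 344.0 kN.
Governing: min(392.9, 714.4, 344.0) = 344.0 kN → gross-section yield.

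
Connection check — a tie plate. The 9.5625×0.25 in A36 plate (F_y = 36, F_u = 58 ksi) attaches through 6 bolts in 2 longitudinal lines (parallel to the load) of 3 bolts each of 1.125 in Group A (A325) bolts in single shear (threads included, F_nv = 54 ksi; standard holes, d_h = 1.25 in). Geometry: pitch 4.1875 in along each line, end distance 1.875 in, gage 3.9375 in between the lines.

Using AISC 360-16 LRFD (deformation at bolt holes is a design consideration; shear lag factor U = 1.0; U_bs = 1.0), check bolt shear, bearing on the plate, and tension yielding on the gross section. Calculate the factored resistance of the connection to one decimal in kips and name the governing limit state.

77.5 kips (gross-section yield governs)

Bolt shear: A_b = π(1.125)²/4 = 0.99402 in². φR_n = 0.75 × 54 × 0.99402 × 6 × 1 = 241.5 kips.
Bearing (0.25 in plate, F_u = 58 ksi): end bolts L_c = 1.875 − 1.25/2 = 1.25, R_n = min(1.2×1.25×0.25×58, 2.4×1.125×0.25×58) = 21.75 kips/bolt; interior L_c = 4.1875 − 1.25 = 2.9375, R_n = 39.15 kips/bolt. φR_n = 0.75 × (2×21.75 + 4×39.15) = 150.1 kips.
Tension yield (gross): A_g = 9.5625×0.25 = 2.3906 in². φR_n = 0.90 × 36 × 2.3906 = 77.5 kips.
Governing: min(241.5, 150.1, 77.5) = 77.5 kips → gross-section yield.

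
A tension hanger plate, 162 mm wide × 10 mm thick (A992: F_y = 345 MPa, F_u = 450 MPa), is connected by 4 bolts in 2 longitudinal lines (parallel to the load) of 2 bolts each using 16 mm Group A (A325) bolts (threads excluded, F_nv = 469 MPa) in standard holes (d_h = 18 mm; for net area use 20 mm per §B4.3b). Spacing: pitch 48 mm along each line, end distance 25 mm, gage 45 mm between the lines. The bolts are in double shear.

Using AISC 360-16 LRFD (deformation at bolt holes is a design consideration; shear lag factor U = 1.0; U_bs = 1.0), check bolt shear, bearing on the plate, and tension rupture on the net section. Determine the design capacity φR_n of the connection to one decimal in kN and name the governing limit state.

372.6 kN (bearing governs)

Bolt shear: A_b = π(16)²/4 = 201.06 mm². φR_n = 0.75 × 469 × 201.06 × 4 × 2 = 565.8 kN.
Bearing (10 mm plate, F_u = 450 MPa): end bolts L_c = 25 − 18/2 = 16, R_n = min(1.2×16×10×450, 2.4×16×10×450) = 86.4 kN/bolt; interior L_c = 48 − 18 = 30, R_n = 162 kN/bolt. φR_n = 0.75 × (2×86.4 + 2×162) = 372.6 kN.
Tension rupture (net): A_n = (162 − 2×20)×10 = 1220 mm² (U = 1.0, A_e = A_n). φR_n = 0.75 × 450 × 1220 = 411.8 kN.
Governing: min(565.8, 372.6, 411.8) = 372.6 kN → bearing.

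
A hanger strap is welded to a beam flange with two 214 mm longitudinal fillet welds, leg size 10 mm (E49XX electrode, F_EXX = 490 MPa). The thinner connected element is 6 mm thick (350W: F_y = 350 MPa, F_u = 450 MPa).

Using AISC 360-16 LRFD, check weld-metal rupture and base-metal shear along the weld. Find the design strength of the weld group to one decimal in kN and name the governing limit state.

520.0 kN (base-metal shear governs)

Weld metal: throat = 0.707×10 = 7.07 mm, L = 2×214 = 428 mm. φR_n = 0.75 × 0.6 × 490 × 7.07 × 428 = 667.2 kN.
Base metal shear (6 mm plate): yield φR_n = 1.0×0.6×350×6×428 = 539.3 kN; rupture φR_n = 0.75×0.6×450×6×428 = 520.0 kN; take 520.0 kN (rupture).
Governing: min(667.2, 520.0) = 520.0 kN → base-metal shear.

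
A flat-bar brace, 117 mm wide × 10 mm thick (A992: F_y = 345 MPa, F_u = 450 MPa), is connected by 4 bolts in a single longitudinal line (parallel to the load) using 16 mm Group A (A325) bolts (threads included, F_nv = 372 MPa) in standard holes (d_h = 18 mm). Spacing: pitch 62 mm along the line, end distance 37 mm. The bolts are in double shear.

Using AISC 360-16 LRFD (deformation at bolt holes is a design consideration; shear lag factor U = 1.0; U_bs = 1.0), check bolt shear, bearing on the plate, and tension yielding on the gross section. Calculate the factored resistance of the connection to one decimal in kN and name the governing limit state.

363.3 kN (gross-section yield governs)

Bolt shear: A_b = π(16)²/4 = 201.06 mm². φR_n = 0.75 × 372 × 201.06 × 4 × 2 = 448.8 kN.
Bearing (10 mm plate, F_u = 450 MPa): end bolts L_c = 37 − 18/2 = 28, R_n = min(1.2×28×10×450, 2.4×16×10×450) = 151.2 kN/bolt; interior L_c = 62 − 18 = 44, R_n = 172.8 kN/bolt. φR_n = 0.75 × (1×151.2 + 3×172.8) = 502.2 kN.
Tension yield (gross): A_g = 117×10 = 1170 mm². φR_n = 0.90 × 345 × 1170 = 363.3 kN.
Governing: min(448.8, 502.2, 363.3) = 363.3 kN → gross-section yield.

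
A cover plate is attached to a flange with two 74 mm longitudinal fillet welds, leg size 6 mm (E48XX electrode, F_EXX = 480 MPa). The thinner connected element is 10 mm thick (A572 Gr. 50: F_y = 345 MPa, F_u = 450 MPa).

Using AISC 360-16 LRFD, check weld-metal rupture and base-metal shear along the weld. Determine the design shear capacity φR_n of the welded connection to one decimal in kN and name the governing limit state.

135.6 kN (weld metal governs)

Weld metal: throat = 0.707×6 = 4.242 mm, L = 2×74 = 148 mm. φR_n = 0.75 × 0.6 × 480 × 4.242 × 148 = 135.6 kN.
Base metal shear (10 mm plate): yield φR_n = 1.0×0.6×345×10×148 = 306.4 kN; rupture φR_n = 0.75×0.6×450×10×148 = 299.7 kN; take 299.7 kN (rupture).
Governing: min(135.6, 299.7) = 135.6 kN → weld metal.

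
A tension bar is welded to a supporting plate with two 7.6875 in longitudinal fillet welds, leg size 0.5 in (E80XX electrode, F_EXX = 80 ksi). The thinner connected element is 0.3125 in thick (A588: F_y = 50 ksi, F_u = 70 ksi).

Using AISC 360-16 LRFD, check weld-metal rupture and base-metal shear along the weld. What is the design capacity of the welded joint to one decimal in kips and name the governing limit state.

144.1 kips (base-metal shear governs)

Weld metal: throat = 0.707×0.5 = 0.3535 in, L = 2×7.6875 = 15.375 in. φR_n = 0.75 × 0.6 × 80 × 0.3535 × 15.375 = 195.7 kips.
Base metal shear (0.3125 in plate): yield φR_n = 1.0×0.6×50×0.3125×15.375 = 144.1 kips; rupture φR_n = 0.75×0.6×70×0.3125×15.375 = 151.3 kips; take 144.1 kips (yield).
Governing: min(195.7, 144.1) = 144.1 kips → base-metal shear.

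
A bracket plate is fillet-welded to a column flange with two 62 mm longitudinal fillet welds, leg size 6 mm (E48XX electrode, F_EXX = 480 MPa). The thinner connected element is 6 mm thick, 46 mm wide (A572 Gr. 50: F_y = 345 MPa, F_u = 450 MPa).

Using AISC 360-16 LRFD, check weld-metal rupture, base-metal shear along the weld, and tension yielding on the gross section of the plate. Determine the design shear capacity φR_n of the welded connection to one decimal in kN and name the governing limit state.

Weld metal: throat = 0.707×6 = 4.242 mm, L = 2×62 = 124 mm. φR_n = 0.75 × 0.6 × 480 × 4.242 × 124 = 113.6 kN.
Base metal shear (6 mm plate): yield φR_n = 1.0×0.6×345×6×124 = 154.0 kN; rupture φR_n = 0.75×0.6×450×6×124 = 150.7 kN; take 150.7 kN (rupture).
Tension yield (gross): A_g = 46×6 = 276 mm². φR_n = 0.90 × 345 × 276 = 85.7 kN.
Governing: min(113.6, 150.7, 85.7) = 85.7 kN → gross-section yield.

85.7 kN (gross-section yield governs)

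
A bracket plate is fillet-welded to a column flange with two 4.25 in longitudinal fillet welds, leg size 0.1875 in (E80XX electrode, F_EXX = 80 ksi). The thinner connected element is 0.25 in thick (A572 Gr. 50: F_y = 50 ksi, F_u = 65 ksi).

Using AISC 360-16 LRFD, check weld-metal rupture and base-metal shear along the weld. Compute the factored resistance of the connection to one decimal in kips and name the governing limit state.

40.6 kips (weld metal governs)

Weld metal: throat = 0.707×0.1875 = 0.13256 in, L = 2×4.25 = 8.5 in. φR_n = 0.75 × 0.6 × 80 × 0.13256 × 8.5 = 40.6 kips.
Base metal shear (0.25 in plate): yield φR_n = 1.0×0.6×50×0.25×8.5 = 63.8 kips; rupture φR_n = 0.75×0.6×65×0.25×8.5 = 62.2 kips; take 62.2 kips (rupture).
Governing: min(40.6, 62.2) = 40.6 kips → weld metal.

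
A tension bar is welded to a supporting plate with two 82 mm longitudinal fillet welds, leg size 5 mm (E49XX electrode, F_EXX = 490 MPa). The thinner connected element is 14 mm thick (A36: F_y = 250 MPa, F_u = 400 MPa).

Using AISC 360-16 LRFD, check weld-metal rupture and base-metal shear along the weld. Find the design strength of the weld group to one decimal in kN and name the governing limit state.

Weld metal: throat = 0.707×5 = 3.535 mm, L = 2×82 = 164 mm. φR_n = 0.75 × 0.6 × 490 × 3.535 × 164 = 127.8 kN.
Base metal shear (14 mm plate): yield φR_n = 1.0×0.6×250×14×164 = 344.4 kN; rupture φR_n = 0.75×0.6×400×14×164 = 413.3 kN; take 344.4 kN (yield).
Governing: min(127.8, 344.4) = 127.8 kN → weld metal.

127.8 kN (weld metal governs)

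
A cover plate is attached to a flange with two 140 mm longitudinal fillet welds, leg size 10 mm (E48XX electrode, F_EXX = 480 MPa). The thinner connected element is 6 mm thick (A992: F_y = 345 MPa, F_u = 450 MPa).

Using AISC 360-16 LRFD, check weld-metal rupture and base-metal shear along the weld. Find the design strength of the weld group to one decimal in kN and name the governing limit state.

340.2 kN (base-metal shear governs)

Weld metal: throat = 0.707×10 = 7.07 mm, L = 2×140 = 280 mm. φR_n = 0.75 × 0.6 × 480 × 7.07 × 280 = 427.6 kN.
Base metal shear (6 mm plate): yield φR_n = 1.0×0.6×345×6×280 = 347.8 kN; rupture φR_n = 0.75×0.6×450×6×280 = 340.2 kN; take 340.2 kN (rupture).
Governing: min(427.6, 340.2) = 340.2 kN → base-metal shear.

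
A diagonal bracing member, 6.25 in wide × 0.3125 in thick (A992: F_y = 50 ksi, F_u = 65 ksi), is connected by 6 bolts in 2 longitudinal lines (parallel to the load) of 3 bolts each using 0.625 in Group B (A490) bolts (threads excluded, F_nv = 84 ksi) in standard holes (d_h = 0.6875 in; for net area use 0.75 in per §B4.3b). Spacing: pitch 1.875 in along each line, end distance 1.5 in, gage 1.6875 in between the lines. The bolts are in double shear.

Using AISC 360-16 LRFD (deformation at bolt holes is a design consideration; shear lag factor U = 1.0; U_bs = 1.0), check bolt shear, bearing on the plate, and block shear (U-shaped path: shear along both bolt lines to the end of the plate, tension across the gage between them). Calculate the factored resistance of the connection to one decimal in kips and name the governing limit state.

76.0 kips (block shear governs)

Bolt shear: A_b = π(0.625)²/4 = 0.3068 in². φR_n = 0.75 × 84 × 0.3068 × 6 × 2 = 231.9 kips.
Bearing (0.3125 in plate, F_u = 65 ksi): end bolts L_c = 1.5 − 0.6875/2 = 1.15625, R_n = min(1.2×1.15625×0.3125×65, 2.4×0.625×0.3125×65) = 28.184 kips/bolt; interior L_c = 1.875 − 0.6875 = 1.1875, R_n = 28.945 kips/bolt. φR_n = 0.75 × (2×28.184 + 4×28.945) = 129.1 kips.
Block shear: shear path 2×[1.5+2×1.875] = 2×5.25 in, A_gv = 3.2813, A_nv = 2×(5.25 − 2.5×0.75)×0.3125 = 2.1094 in²; tension across gage: (1.6875 − 1×0.75)×0.3125 = 0.29297 in². R_n = min(0.6×65×2.1094, 0.6×50×3.2813) + 1.0×65×0.29297 = min(82.267, 98.439) + 19.043 = 101.31 kips. φR_n = 0.75 × 101.31 = 76.0 kips.
Governing: min(231.9, 129.1, 76.0) = 76.0 kips → block shear.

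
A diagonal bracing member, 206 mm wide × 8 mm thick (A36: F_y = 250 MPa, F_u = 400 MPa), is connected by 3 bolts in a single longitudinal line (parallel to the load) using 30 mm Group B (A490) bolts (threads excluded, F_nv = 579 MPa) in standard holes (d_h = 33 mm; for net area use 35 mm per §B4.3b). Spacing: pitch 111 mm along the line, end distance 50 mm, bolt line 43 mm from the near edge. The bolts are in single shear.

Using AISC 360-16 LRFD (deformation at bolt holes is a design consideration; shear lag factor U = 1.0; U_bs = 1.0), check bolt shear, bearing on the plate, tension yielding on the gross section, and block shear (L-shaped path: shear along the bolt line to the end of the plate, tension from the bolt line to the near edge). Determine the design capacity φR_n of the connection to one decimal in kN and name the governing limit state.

Bolt shear: A_b = π(30)²/4 = 706.86 mm². φR_n = 0.75 × 579 × 706.86 × 3 × 1 = 920.9 kN.
Bearing (8 mm plate, F_u = 400 MPa): end bolts L_c = 50 − 33/2 = 33.5, R_n = min(1.2×33.5×8×400, 2.4×30×8×400) = 128.64 kN/bolt; interior L_c = 111 − 33 = 78, R_n = 230.4 kN/bolt. φR_n = 0.75 × (1×128.64 + 2×230.4) = 442.1 kN.
Tension yield (gross): A_g = 206×8 = 1648 mm². φR_n = 0.90 × 250 × 1648 = 370.8 kN.
Block shear: shear path 1×[50+2×111] = 1×272 mm, A_gv = 2176, A_nv = 1×(272 − 2.5×35)×8 = 1476 mm²; tension to near edge: (43 − 0.5×35)×8 = 204 mm². R_n = min(0.6×400×1476, 0.6×250×2176) + 1.0×400×204 = min(354.24, 326.4) + 81.6 = 408 kN. φR_n = 0.75 × 408 = 306.0 kN.
Governing: min(920.9, 442.1, 370.8, 306.0) = 306.0 kN → block shear.

306.0 kN (block shear governs)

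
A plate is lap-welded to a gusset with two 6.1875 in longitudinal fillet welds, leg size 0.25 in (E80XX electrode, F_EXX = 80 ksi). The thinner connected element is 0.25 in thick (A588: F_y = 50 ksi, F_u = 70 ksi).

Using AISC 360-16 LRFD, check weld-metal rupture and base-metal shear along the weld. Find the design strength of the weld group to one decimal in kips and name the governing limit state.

78.7 kips (weld metal governs)

Weld metal: throat = 0.707×0.25 = 0.17675 in, L = 2×6.1875 = 12.375 in. φR_n = 0.75 × 0.6 × 80 × 0.17675 × 12.375 = 78.7 kips.
Base metal shear (0.25 in plate): yield φR_n = 1.0×0.6×50×0.25×12.375 = 92.8 kips; rupture φR_n = 0.75×0.6×70×0.25×12.375 = 97.5 kips; take 92.8 kips (yield).
Governing: min(78.7, 92.8) = 78.7 kips → weld metal.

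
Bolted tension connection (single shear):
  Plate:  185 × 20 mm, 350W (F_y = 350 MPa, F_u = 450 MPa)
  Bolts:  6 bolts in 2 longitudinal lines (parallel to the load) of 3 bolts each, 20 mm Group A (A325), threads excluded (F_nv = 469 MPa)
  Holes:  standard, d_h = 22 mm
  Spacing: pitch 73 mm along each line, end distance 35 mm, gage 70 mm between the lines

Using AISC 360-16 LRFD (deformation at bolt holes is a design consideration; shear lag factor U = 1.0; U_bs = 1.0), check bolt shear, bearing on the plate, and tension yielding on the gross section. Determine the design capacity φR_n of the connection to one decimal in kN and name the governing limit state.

Bolt shear: A_b = π(20)²/4 = 314.16 mm². φR_n = 0.75 × 469 × 314.16 × 6 × 1 = 663.0 kN.
Bearing (20 mm plate, F_u = 450 MPa): end bolts L_c = 35 − 22/2 = 24, R_n = min(1.2×24×20×450, 2.4×20×20×450) = 259.2 kN/bolt; interior L_c = 73 − 22 = 51, R_n = 432 kN/bolt. φR_n = 0.75 × (2×259.2 + 4×432) = 1684.8 kN.
Tension yield (gross): A_g = 185×20 = 3700 mm². φR_n = 0.90 × 350 × 3700 = 1165.5 kN.
Governing: min(663.0, 1684.8, 1165.5) = 663.0 kN → bolt shear.

663.0 kN (bolt shear governs)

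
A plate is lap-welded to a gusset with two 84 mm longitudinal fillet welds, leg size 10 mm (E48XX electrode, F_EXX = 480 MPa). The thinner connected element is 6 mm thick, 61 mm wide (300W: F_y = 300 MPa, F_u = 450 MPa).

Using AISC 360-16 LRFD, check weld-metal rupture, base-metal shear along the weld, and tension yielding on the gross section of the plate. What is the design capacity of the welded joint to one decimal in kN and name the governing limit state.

98.8 kN (gross-section yield governs)

Weld metal: throat = 0.707×10 = 7.07 mm, L = 2×84 = 168 mm. φR_n = 0.75 × 0.6 × 480 × 7.07 × 168 = 256.6 kN.
Base metal shear (6 mm plate): yield φR_n = 1.0×0.6×300×6×168 = 181.4 kN; rupture φR_n = 0.75×0.6×450×6×168 = 204.1 kN; take 181.4 kN (yield).
Tension yield (gross): A_g = 61×6 = 366 mm². φR_n = 0.90 × 300 × 366 = 98.8 kN.
Governing: min(256.6, 181.4, 98.8) = 98.8 kN → gross-section yield.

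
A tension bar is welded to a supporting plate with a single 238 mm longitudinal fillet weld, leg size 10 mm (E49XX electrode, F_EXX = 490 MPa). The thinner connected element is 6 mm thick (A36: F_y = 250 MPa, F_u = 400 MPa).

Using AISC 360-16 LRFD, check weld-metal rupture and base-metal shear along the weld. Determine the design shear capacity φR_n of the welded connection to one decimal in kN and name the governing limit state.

Weld metal: throat = 0.707×10 = 7.07 mm, L = 238 mm. φR_n = 0.75 × 0.6 × 490 × 7.07 × 238 = 371.0 kN.
Base metal shear (6 mm plate): yield φR_n = 1.0×0.6×250×6×238 = 214.2 kN; rupture φR_n = 0.75×0.6×400×6×238 = 257.0 kN; take 214.2 kN (yield).
Governing: min(371.0, 214.2) = 214.2 kN → base-metal shear.

214.2 kN (base-metal shear governs)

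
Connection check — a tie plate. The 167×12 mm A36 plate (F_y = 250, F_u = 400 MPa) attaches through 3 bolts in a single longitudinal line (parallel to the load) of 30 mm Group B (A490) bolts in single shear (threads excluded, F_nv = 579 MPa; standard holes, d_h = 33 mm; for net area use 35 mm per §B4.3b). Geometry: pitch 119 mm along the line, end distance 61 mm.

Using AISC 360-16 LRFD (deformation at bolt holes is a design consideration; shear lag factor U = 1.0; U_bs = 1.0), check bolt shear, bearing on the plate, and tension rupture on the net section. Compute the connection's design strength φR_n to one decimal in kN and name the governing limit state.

475.2 kN (net-section rupture governs)

Bolt shear: A_b = π(30)²/4 = 706.86 mm². φR_n = 0.75 × 579 × 706.86 × 3 × 1 = 920.9 kN.
Bearing (12 mm plate, F_u = 400 MPa): end bolts L_c = 61 − 33/2 = 44.5, R_n = min(1.2×44.5×12×400, 2.4×30×12×400) = 256.32 kN/bolt; interior L_c = 119 − 33 = 86, R_n = 345.6 kN/bolt. φR_n = 0.75 × (1×256.32 + 2×345.6) = 710.6 kN.
Tension rupture (net): A_n = (167 − 1×35)×12 = 1584 mm² (U = 1.0, A_e = A_n). φR_n = 0.75 × 400 × 1584 = 475.2 kN.
Governing: min(920.9, 710.6, 475.2) = 475.2 kN → net-section rupture.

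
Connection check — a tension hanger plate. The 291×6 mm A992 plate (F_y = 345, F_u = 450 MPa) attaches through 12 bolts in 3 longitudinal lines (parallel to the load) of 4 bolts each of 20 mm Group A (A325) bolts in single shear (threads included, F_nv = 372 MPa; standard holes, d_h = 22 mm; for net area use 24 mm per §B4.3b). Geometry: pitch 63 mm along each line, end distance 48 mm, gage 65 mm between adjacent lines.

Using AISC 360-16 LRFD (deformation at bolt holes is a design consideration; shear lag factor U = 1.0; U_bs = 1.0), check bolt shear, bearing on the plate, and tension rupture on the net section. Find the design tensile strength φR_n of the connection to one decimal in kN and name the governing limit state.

Bolt shear: A_b = π(20)²/4 = 314.16 mm². φR_n = 0.75 × 372 × 314.16 × 12 × 1 = 1051.8 kN.
Bearing (6 mm plate, F_u = 450 MPa): end bolts L_c = 48 − 22/2 = 37, R_n = min(1.2×37×6×450, 2.4×20×6×450) = 119.88 kN/bolt; interior L_c = 63 − 22 = 41, R_n = 129.6 kN/bolt. φR_n = 0.75 × (3×119.88 + 9×129.6) = 1144.5 kN.
Tension rupture (net): A_n = (291 − 3×24)×6 = 1314 mm² (U = 1.0, A_e = A_n). φR_n = 0.75 × 450 × 1314 = 443.5 kN.
Governing: min(1051.8, 1144.5, 443.5) = 443.5 kN → net-section rupture.

443.5 kN (net-section rupture governs)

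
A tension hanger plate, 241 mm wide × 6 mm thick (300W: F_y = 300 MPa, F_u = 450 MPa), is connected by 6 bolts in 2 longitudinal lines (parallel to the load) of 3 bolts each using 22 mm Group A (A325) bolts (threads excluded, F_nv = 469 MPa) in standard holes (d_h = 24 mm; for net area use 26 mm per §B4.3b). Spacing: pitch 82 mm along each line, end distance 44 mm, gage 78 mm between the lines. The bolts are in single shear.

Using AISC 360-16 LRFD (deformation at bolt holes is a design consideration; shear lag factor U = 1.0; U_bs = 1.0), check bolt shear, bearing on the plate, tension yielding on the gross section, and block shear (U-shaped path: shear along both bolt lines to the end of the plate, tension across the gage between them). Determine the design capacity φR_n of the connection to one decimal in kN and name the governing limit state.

Bolt shear: A_b = π(22)²/4 = 380.13 mm². φR_n = 0.75 × 469 × 380.13 × 6 × 1 = 802.3 kN.
Bearing (6 mm plate, F_u = 450 MPa): end bolts L_c = 44 − 24/2 = 32, R_n = min(1.2×32×6×450, 2.4×22×6×450) = 103.68 kN/bolt; interior L_c = 82 − 24 = 58, R_n = 142.56 kN/bolt. φR_n = 0.75 × (2×103.68 + 4×142.56) = 583.2 kN.
Tension yield (gross): A_g = 241×6 = 1446 mm². φR_n = 0.90 × 300 × 1446 = 390.4 kN.
Block shear: shear path 2×[44+2×82] = 2×208 mm, A_gv = 2496, A_nv = 2×(208 − 2.5×26)×6 = 1716 mm²; tension across gage: (78 − 1×26)×6 = 312 mm². R_n = min(0.6×450×1716, 0.6×300×2496) + 1.0×450×312 = min(463.32, 449.28) + 140.4 = 589.68 kN. φR_n = 0.75 × 589.68 = 442.3 kN.
Governing: min(802.3, 583.2, 390.4, 442.3) = 390.4 kN → gross-section yield.

390.4 kN (gross-section yield governs)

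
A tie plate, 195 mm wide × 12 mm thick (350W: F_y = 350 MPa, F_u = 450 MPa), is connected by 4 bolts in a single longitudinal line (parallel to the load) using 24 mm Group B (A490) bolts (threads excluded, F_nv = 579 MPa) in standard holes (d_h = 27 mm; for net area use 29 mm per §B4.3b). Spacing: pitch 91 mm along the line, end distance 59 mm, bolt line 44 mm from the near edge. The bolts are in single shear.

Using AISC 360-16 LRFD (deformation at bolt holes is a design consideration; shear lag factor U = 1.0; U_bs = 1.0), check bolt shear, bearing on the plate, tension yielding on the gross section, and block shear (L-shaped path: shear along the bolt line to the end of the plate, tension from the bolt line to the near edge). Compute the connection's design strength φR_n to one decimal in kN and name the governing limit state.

Bolt shear: A_b = π(24)²/4 = 452.39 mm². φR_n = 0.75 × 579 × 452.39 × 4 × 1 = 785.8 kN.
Bearing (12 mm plate, F_u = 450 MPa): end bolts L_c = 59 − 27/2 = 45.5, R_n = min(1.2×45.5×12×450, 2.4×24×12×450) = 294.84 kN/bolt; interior L_c = 91 − 27 = 64, R_n = 311.04 kN/bolt. φR_n = 0.75 × (1×294.84 + 3×311.04) = 921.0 kN.
Tension yield (gross): A_g = 195×12 = 2340 mm². φR_n = 0.90 × 350 × 2340 = 737.1 kN.
Block shear: shear path 1×[59+3×91] = 1×332 mm, A_gv = 3984, A_nv = 1×(332 − 3.5×29)×12 = 2766 mm²; tension to near edge: (44 − 0.5×29)×12 = 354 mm². R_n = min(0.6×450×2766, 0.6×350×3984) + 1.0×450×354 = min(746.82, 836.64) + 159.3 = 906.12 kN. φR_n = 0.75 × 906.12 = 679.6 kN.
Governing: min(785.8, 921.0, 737.1, 679.6) = 679.6 kN → block shear.

679.6 kN (block shear governs)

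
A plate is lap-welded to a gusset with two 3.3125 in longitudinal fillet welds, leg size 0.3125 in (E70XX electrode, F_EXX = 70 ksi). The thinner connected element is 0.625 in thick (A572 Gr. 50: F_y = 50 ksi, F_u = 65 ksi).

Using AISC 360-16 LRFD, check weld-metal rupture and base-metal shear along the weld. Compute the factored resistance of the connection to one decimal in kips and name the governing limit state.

46.1 kips (weld metal governs)

Weld metal: throat = 0.707×0.3125 = 0.22094 in, L = 2×3.3125 = 6.625 in. φR_n = 0.75 × 0.6 × 70 × 0.22094 × 6.625 = 46.1 kips.
Base metal shear (0.625 in plate): yield φR_n = 1.0×0.6×50×0.625×6.625 = 124.2 kips; rupture φR_n = 0.75×0.6×65×0.625×6.625 = 121.1 kips; take 121.1 kips (rupture).
Governing: min(46.1, 121.1) = 46.1 kips → weld metal.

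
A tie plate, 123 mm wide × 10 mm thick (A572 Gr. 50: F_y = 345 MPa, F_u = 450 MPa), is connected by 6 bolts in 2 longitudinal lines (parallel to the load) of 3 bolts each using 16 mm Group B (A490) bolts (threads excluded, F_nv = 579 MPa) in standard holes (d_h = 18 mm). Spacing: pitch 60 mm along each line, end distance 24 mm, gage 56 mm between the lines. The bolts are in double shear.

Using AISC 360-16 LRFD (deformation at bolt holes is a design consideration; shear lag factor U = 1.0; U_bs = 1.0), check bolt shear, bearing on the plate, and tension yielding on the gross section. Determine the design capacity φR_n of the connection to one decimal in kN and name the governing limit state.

Bolt shear: A_b = π(16)²/4 = 201.06 mm². φR_n = 0.75 × 579 × 201.06 × 6 × 2 = 1047.7 kN.
Bearing (10 mm plate, F_u = 450 MPa): end bolts L_c = 24 − 18/2 = 15, R_n = min(1.2×15×10×450, 2.4×16×10×450) = 81 kN/bolt; interior L_c = 60 − 18 = 42, R_n = 172.8 kN/bolt. φR_n = 0.75 × (2×81 + 4×172.8) = 639.9 kN.
Tension yield (gross): A_g = 123×10 = 1230 mm². φR_n = 0.90 × 345 × 1230 = 381.9 kN.
Governing: min(1047.7, 639.9, 381.9) = 381.9 kN → gross-section yield.

381.9 kN (gross-section yield governs)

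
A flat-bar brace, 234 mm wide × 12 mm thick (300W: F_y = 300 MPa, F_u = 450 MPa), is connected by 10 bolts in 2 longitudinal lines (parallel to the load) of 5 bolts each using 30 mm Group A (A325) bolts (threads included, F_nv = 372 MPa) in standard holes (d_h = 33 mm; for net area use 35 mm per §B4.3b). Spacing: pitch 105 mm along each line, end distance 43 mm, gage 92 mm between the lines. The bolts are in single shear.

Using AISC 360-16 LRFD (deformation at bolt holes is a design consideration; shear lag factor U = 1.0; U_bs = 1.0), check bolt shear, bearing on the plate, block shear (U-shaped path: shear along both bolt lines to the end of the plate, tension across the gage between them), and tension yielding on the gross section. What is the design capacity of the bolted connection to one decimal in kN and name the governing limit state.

758.2 kN (gross-section yield governs)

Bolt shear: A_b = π(30)²/4 = 706.86 mm². φR_n = 0.75 × 372 × 706.86 × 10 × 1 = 1972.1 kN.
Bearing (12 mm plate, F_u = 450 MPa): end bolts L_c = 43 − 33/2 = 26.5, R_n = min(1.2×26.5×12×450, 2.4×30×12×450) = 171.72 kN/bolt; interior L_c = 105 − 33 = 72, R_n = 388.8 kN/bolt. φR_n = 0.75 × (2×171.72 + 8×388.8) = 2590.4 kN.
Block shear: shear path 2×[43+4×105] = 2×463 mm, A_gv = 11112, A_nv = 2×(463 − 4.5×35)×12 = 7332 mm²; tension across gage: (92 − 1×35)×12 = 684 mm². R_n = min(0.6×450×7332, 0.6×300×11112) + 1.0×450×684 = min(1979.6, 2000.2) + 307.8 = 2287.4 kN. φR_n = 0.75 × 2287.4 = 1715.6 kN.
Tension yield (gross): A_g = 234×12 = 2808 mm². φR_n = 0.90 × 300 × 2808 = 758.2 kN.
Governing: min(1972.1, 2590.4, 1715.6, 758.2) = 758.2 kN → gross-section yield.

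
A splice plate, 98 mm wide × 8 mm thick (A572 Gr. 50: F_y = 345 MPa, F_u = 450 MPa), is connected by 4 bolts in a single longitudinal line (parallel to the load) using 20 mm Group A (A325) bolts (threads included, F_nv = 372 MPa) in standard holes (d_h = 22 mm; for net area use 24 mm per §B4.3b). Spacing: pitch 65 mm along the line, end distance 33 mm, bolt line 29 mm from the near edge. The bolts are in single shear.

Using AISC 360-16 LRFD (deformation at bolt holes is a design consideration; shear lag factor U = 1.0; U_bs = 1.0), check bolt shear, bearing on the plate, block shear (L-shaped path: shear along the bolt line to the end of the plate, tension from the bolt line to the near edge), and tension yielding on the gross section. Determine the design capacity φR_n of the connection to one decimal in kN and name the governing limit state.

Bolt shear: A_b = π(20)²/4 = 314.16 mm². φR_n = 0.75 × 372 × 314.16 × 4 × 1 = 350.6 kN.
Bearing (8 mm plate, F_u = 450 MPa): end bolts L_c = 33 − 22/2 = 22, R_n = min(1.2×22×8×450, 2.4×20×8×450) = 95.04 kN/bolt; interior L_c = 65 − 22 = 43, R_n = 172.8 kN/bolt. φR_n = 0.75 × (1×95.04 + 3×172.8) = 460.1 kN.
Block shear: shear path 1×[33+3×65] = 1×228 mm, A_gv = 1824, A_nv = 1×(228 − 3.5×24)×8 = 1152 mm²; tension to near edge: (29 − 0.5×24)×8 = 136 mm². R_n = min(0.6×450×1152, 0.6×345×1824) + 1.0×450×136 = min(311.04, 377.57) + 61.2 = 372.24 kN. φR_n = 0.75 × 372.24 = 279.2 kN.
Tension yield (gross): A_g = 98×8 = 784 mm². φR_n = 0.90 × 345 × 784 = 243.4 kN.
Governing: min(350.6, 460.1, 279.2, 243.4) = 243.4 kN → gross-section yield.

243.4 kN (gross-section yield governs)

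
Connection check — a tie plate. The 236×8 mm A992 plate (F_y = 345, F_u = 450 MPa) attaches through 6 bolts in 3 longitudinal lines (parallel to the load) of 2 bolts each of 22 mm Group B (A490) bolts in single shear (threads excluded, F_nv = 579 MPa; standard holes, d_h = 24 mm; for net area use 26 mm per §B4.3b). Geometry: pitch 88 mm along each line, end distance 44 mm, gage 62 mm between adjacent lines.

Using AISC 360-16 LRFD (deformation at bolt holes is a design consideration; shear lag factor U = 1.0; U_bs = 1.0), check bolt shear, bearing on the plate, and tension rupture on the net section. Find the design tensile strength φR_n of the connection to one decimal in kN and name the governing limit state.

426.6 kN (net-section rupture governs)

Bolt shear: A_b = π(22)²/4 = 380.13 mm². φR_n = 0.75 × 579 × 380.13 × 6 × 1 = 990.4 kN.
Bearing (8 mm plate, F_u = 450 MPa): end bolts L_c = 44 − 24/2 = 32, R_n = min(1.2×32×8×450, 2.4×22×8×450) = 138.24 kN/bolt; interior L_c = 88 − 24 = 64, R_n = 190.08 kN/bolt. φR_n = 0.75 × (3×138.24 + 3×190.08) = 738.7 kN.
Tension rupture (net): A_n = (236 − 3×26)×8 = 1264 mm² (U = 1.0, A_e = A_n). φR_n = 0.75 × 450 × 1264 = 426.6 kN.
Governing: min(990.4, 738.7, 426.6) = 426.6 kN → net-section rupture.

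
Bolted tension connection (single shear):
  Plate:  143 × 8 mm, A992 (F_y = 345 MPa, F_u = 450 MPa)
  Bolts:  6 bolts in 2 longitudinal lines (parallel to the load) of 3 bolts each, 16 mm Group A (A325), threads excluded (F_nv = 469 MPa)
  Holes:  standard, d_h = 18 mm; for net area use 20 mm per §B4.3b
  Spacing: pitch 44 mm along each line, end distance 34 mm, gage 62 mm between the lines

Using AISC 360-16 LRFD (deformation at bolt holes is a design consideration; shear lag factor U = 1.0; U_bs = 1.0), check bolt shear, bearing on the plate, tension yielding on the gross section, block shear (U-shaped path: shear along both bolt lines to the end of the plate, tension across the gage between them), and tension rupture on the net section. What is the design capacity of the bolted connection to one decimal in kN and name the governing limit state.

278.1 kN (net-section rupture governs)

Bolt shear: A_b = π(16)²/4 = 201.06 mm². φR_n = 0.75 × 469 × 201.06 × 6 × 1 = 424.3 kN.
Bearing (8 mm plate, F_u = 450 MPa): end bolts L_c = 34 − 18/2 = 25, R_n = min(1.2×25×8×450, 2.4×16×8×450) = 108 kN/bolt; interior L_c = 44 − 18 = 26, R_n = 112.32 kN/bolt. φR_n = 0.75 × (2×108 + 4×112.32) = 499.0 kN.
Tension yield (gross): A_g = 143×8 = 1144 mm². φR_n = 0.90 × 345 × 1144 = 355.2 kN.
Block shear: shear path 2×[34+2×44] = 2×122 mm, A_gv = 1952, A_nv = 2×(122 − 2.5×20)×8 = 1152 mm²; tension across gage: (62 − 1×20)×8 = 336 mm². R_n = min(0.6×450×1152, 0.6×345×1952) + 1.0×450×336 = min(311.04, 404.06) + 151.2 = 462.24 kN. φR_n = 0.75 × 462.24 = 346.7 kN.
Tension rupture (net): A_n = (143 − 2×20)×8 = 824 mm² (U = 1.0, A_e = A_n). φR_n = 0.75 × 450 × 824 = 278.1 kN.
Governing: min(424.3, 499.0, 355.2, 346.7, 278.1) = 278.1 kN → net-section rupture.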